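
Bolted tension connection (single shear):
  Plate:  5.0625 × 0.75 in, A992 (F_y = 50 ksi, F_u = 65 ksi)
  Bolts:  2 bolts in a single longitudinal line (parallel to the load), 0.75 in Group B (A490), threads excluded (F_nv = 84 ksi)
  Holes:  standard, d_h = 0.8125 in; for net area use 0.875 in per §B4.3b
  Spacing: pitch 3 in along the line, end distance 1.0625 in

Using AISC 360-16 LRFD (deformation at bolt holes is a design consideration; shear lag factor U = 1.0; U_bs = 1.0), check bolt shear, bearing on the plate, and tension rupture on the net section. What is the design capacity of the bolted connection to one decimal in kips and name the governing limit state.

Bolt shear: A_b = π(0.75)²/4 = 0.44179 in². φR_n = 0.75 × 84 × 0.44179 × 2 × 1 = 55.7 kips.
Bearing (0.75 in plate, F_u = 65 ksi): end bolts L_c = 1.0625 − 0.8125/2 = 0.65625, R_n = min(1.2×0.65625×0.75×65, 2.4×0.75×0.75×65) = 38.391 kips/bolt; interior L_c = 3 − 0.8125 = 2.1875, R_n = 87.75 kips/bolt. φR_n = 0.75 × (1×38.391 + 1×87.75) = 94.6 kips.
Tension rupture (net): A_n = (5.0625 − 1×0.875)×0.75 = 3.1406 in² (U = 1.0, A_e = A_n). φR_n = 0.75 × 65 × 3.1406 = 153.1 kips.
Governing: min(55.7, 94.6, 153.1) = 55.7 kips → bolt shear.

55.7 kips (bolt shear governs)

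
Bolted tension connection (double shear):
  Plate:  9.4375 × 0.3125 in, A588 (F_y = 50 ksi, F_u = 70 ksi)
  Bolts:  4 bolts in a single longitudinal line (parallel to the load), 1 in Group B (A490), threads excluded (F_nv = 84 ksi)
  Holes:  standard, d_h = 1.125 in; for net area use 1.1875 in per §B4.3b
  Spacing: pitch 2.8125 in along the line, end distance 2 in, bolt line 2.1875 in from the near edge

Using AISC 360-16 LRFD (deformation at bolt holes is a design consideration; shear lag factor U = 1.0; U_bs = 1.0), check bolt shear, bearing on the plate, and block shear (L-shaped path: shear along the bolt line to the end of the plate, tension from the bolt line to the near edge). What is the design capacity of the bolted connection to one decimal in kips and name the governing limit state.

88.0 kips (block shear governs)

Bolt shear: A_b = π(1)²/4 = 0.7854 in². φR_n = 0.75 × 84 × 0.7854 × 4 × 2 = 395.8 kips.
Bearing (0.3125 in plate, F_u = 70 ksi): end bolts L_c = 2 − 1.125/2 = 1.4375, R_n = min(1.2×1.4375×0.3125×70, 2.4×1×0.3125×70) = 37.734 kips/bolt; interior L_c = 2.8125 − 1.125 = 1.6875, R_n = 44.297 kips/bolt. φR_n = 0.75 × (1×37.734 + 3×44.297) = 128.0 kips.
Block shear: shear path 1×[2+3×2.8125] = 1×10.4375 in, A_gv = 3.2617, A_nv = 1×(10.4375 − 3.5×1.1875)×0.3125 = 1.9629 in²; tension to near edge: (2.1875 − 0.5×1.1875)×0.3125 = 0.49805 in². R_n = min(0.6×70×1.9629, 0.6×50×3.2617) + 1.0×70×0.49805 = min(82.442, 97.851) + 34.864 = 117.31 kips. φR_n = 0.75 × 117.31 = 88.0 kips.
Governing: min(395.8, 128.0, 88.0) = 88.0 kips → block shear.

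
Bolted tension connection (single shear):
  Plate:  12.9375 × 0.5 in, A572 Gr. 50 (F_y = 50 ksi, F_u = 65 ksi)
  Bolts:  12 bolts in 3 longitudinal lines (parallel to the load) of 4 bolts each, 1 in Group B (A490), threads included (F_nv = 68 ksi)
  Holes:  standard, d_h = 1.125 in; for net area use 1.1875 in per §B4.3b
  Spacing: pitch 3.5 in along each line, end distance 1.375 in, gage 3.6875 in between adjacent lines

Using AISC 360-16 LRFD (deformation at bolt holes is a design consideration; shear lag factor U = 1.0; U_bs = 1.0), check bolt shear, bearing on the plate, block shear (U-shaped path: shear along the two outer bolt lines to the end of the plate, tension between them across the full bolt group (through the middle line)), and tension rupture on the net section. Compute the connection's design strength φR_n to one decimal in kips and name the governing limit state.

Bolt shear: A_b = π(1)²/4 = 0.7854 in². φR_n = 0.75 × 68 × 0.7854 × 12 × 1 = 480.7 kips.
Bearing (0.5 in plate, F_u = 65 ksi): end bolts L_c = 1.375 − 1.125/2 = 0.8125, R_n = min(1.2×0.8125×0.5×65, 2.4×1×0.5×65) = 31.688 kips/bolt; interior L_c = 3.5 − 1.125 = 2.375, R_n = 78 kips/bolt. φR_n = 0.75 × (3×31.688 + 9×78) = 597.8 kips.
Block shear: shear path 2×[1.375+3×3.5] = 2×11.875 in, A_gv = 11.875, A_nv = 2×(11.875 − 3.5×1.1875)×0.5 = 7.7188 in²; tension across gage: (7.375 − 2×1.1875)×0.5 = 2.5 in². R_n = min(0.6×65×7.7188, 0.6×50×11.875) + 1.0×65×2.5 = min(301.03, 356.25) + 162.5 = 463.53 kips. φR_n = 0.75 × 463.53 = 347.6 kips.
Tension rupture (net): A_n = (12.9375 − 3×1.1875)×0.5 = 4.6875 in² (U = 1.0, A_e = A_n). φR_n = 0.75 × 65 × 4.6875 = 228.5 kips.
Governing: min(480.7, 597.8, 347.6, 228.5) = 228.5 kips → net-section rupture.

228.5 kips (net-section rupture governs)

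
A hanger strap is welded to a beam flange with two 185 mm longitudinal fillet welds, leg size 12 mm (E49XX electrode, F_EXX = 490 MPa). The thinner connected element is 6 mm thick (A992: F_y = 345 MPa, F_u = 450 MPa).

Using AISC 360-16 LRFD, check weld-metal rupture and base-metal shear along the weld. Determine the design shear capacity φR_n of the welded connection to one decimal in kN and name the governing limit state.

Weld metal: throat = 0.707×12 = 8.484 mm, L = 2×185 = 370 mm. φR_n = 0.75 × 0.6 × 490 × 8.484 × 370 = 692.2 kN.
Base metal shear (6 mm plate): yield φR_n = 1.0×0.6×345×6×370 = 459.5 kN; rupture φR_n = 0.75×0.6×450×6×370 = 449.6 kN; take 449.6 kN (rupture).
Governing: min(692.2, 449.6) = 449.6 kN → base-metal shear.

449.6 kN (base-metal shear governs)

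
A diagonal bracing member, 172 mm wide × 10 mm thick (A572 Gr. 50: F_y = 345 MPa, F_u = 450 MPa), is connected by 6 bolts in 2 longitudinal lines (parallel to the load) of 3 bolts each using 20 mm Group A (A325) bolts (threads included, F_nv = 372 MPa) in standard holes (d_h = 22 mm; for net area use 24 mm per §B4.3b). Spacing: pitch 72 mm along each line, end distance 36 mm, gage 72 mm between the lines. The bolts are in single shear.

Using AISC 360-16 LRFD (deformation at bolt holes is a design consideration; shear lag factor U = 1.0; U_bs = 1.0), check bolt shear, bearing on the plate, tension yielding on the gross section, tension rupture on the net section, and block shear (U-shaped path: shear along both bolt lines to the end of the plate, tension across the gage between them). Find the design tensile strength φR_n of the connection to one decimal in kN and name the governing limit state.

418.5 kN (net-section rupture governs)

Bolt shear: A_b = π(20)²/4 = 314.16 mm². φR_n = 0.75 × 372 × 314.16 × 6 × 1 = 525.9 kN.
Bearing (10 mm plate, F_u = 450 MPa): end bolts L_c = 36 − 22/2 = 25, R_n = min(1.2×25×10×450, 2.4×20×10×450) = 135 kN/bolt; interior L_c = 72 − 22 = 50, R_n = 216 kN/bolt. φR_n = 0.75 × (2×135 + 4×216) = 850.5 kN.
Tension yield (gross): A_g = 172×10 = 1720 mm². φR_n = 0.90 × 345 × 1720 = 534.1 kN.
Tension rupture (net): A_n = (172 − 2×24)×10 = 1240 mm² (U = 1.0, A_e = A_n). φR_n = 0.75 × 450 × 1240 = 418.5 kN.
Block shear: shear path 2×[36+2×72] = 2×180 mm, A_gv = 3600, A_nv = 2×(180 − 2.5×24)×10 = 2400 mm²; tension across gage: (72 − 1×24)×10 = 480 mm². R_n = min(0.6×450×2400, 0.6×345×3600) + 1.0×450×480 = min(648, 745.2) + 216 = 864 kN. φR_n = 0.75 × 864 = 648.0 kN.
Governing: min(525.9, 850.5, 534.1, 418.5, 648.0) = 418.5 kN → net-section rupture.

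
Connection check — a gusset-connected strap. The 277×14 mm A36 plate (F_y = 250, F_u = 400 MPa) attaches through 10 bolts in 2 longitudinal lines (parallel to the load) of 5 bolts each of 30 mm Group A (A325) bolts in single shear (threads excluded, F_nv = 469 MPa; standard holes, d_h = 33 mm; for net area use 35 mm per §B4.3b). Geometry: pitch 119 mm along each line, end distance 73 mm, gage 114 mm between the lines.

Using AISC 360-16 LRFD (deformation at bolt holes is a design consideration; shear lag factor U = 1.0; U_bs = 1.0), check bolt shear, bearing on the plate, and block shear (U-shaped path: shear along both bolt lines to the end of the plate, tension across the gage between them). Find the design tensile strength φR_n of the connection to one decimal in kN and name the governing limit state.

Bolt shear: A_b = π(30)²/4 = 706.86 mm². φR_n = 0.75 × 469 × 706.86 × 10 × 1 = 2486.4 kN.
Bearing (14 mm plate, F_u = 400 MPa): end bolts L_c = 73 − 33/2 = 56.5, R_n = min(1.2×56.5×14×400, 2.4×30×14×400) = 379.68 kN/bolt; interior L_c = 119 − 33 = 86, R_n = 403.2 kN/bolt. φR_n = 0.75 × (2×379.68 + 8×403.2) = 2988.7 kN.
Block shear: shear path 2×[73+4×119] = 2×549 mm, A_gv = 15372, A_nv = 2×(549 − 4.5×35)×14 = 10962 mm²; tension across gage: (114 − 1×35)×14 = 1106 mm². R_n = min(0.6×400×10962, 0.6×250×15372) + 1.0×400×1106 = min(2630.9, 2305.8) + 442.4 = 2748.2 kN. φR_n = 0.75 × 2748.2 = 2061.2 kN.
Governing: min(2486.4, 2988.7, 2061.2) = 2061.2 kN → block shear.

2061.2 kN (block shear governs)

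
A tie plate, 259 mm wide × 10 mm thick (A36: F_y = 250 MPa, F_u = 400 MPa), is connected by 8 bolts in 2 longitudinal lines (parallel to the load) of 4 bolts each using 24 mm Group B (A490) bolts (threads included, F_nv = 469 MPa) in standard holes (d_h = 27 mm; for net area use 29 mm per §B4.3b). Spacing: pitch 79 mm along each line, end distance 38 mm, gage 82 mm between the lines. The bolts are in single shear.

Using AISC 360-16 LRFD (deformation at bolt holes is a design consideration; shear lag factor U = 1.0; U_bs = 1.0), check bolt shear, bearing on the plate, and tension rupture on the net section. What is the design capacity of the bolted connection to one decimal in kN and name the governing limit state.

Bolt shear: A_b = π(24)²/4 = 452.39 mm². φR_n = 0.75 × 469 × 452.39 × 8 × 1 = 1273.0 kN.
Bearing (10 mm plate, F_u = 400 MPa): end bolts L_c = 38 − 27/2 = 24.5, R_n = min(1.2×24.5×10×400, 2.4×24×10×400) = 117.6 kN/bolt; interior L_c = 79 − 27 = 52, R_n = 230.4 kN/bolt. φR_n = 0.75 × (2×117.6 + 6×230.4) = 1213.2 kN.
Tension rupture (net): A_n = (259 − 2×29)×10 = 2010 mm² (U = 1.0, A_e = A_n). φR_n = 0.75 × 400 × 2010 = 603.0 kN.
Governing: min(1273.0, 1213.2, 603.0) = 603.0 kN → net-section rupture.

603.0 kN (net-section rupture governs)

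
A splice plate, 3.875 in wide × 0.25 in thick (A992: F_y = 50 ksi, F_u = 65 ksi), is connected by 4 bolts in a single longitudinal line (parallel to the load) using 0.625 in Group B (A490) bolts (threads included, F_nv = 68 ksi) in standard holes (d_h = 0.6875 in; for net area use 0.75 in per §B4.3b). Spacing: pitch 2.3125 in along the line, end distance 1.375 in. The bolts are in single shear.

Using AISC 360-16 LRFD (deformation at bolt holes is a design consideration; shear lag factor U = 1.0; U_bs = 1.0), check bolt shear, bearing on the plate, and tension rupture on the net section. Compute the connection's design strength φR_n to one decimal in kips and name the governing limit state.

Bolt shear: A_b = π(0.625)²/4 = 0.3068 in². φR_n = 0.75 × 68 × 0.3068 × 4 × 1 = 62.6 kips.
Bearing (0.25 in plate, F_u = 65 ksi): end bolts L_c = 1.375 − 0.6875/2 = 1.03125, R_n = min(1.2×1.03125×0.25×65, 2.4×0.625×0.25×65) = 20.109 kips/bolt; interior L_c = 2.3125 − 0.6875 = 1.625, R_n = 24.375 kips/bolt. φR_n = 0.75 × (1×20.109 + 3×24.375) = 69.9 kips.
Tension rupture (net): A_n = (3.875 − 1×0.75)×0.25 = 0.78125 in² (U = 1.0, A_e = A_n). φR_n = 0.75 × 65 × 0.78125 = 38.1 kips.
Governing: min(62.6, 69.9, 38.1) = 38.1 kips → net-section rupture.

38.1 kips (net-section rupture governs)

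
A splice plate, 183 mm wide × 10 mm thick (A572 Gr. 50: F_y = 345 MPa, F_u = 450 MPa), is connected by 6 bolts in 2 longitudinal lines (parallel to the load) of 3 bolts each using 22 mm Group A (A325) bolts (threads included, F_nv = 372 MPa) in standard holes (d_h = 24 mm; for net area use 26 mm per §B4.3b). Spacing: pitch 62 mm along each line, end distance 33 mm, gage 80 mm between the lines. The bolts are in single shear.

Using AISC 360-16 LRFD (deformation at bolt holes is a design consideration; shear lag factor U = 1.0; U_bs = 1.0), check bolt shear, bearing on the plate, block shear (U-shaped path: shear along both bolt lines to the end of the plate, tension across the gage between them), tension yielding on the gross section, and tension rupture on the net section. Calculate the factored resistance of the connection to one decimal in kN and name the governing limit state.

442.1 kN (net-section rupture governs)

Bolt shear: A_b = π(22)²/4 = 380.13 mm². φR_n = 0.75 × 372 × 380.13 × 6 × 1 = 636.3 kN.
Bearing (10 mm plate, F_u = 450 MPa): end bolts L_c = 33 − 24/2 = 21, R_n = min(1.2×21×10×450, 2.4×22×10×450) = 113.4 kN/bolt; interior L_c = 62 − 24 = 38, R_n = 205.2 kN/bolt. φR_n = 0.75 × (2×113.4 + 4×205.2) = 785.7 kN.
Block shear: shear path 2×[33+2×62] = 2×157 mm, A_gv = 3140, A_nv = 2×(157 − 2.5×26)×10 = 1840 mm²; tension across gage: (80 − 1×26)×10 = 540 mm². R_n = min(0.6×450×1840, 0.6×345×3140) + 1.0×450×540 = min(496.8, 649.98) + 243 = 739.8 kN. φR_n = 0.75 × 739.8 = 554.9 kN.
Tension yield (gross): A_g = 183×10 = 1830 mm². φR_n = 0.90 × 345 × 1830 = 568.2 kN.
Tension rupture (net): A_n = (183 − 2×26)×10 = 1310 mm² (U = 1.0, A_e = A_n). φR_n = 0.75 × 450 × 1310 = 442.1 kN.
Governing: min(636.3, 785.7, 554.9, 568.2, 442.1) = 442.1 kN → net-section rupture.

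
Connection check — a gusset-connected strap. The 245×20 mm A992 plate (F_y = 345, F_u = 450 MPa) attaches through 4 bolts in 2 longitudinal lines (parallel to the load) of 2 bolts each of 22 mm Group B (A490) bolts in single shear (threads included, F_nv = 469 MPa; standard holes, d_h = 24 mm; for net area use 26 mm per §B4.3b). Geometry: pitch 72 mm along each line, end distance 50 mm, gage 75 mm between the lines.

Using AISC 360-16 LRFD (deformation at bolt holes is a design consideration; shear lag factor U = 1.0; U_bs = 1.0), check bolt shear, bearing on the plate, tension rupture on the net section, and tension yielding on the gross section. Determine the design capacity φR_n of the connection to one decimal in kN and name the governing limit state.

534.8 kN (bolt shear governs)

Bolt shear: A_b = π(22)²/4 = 380.13 mm². φR_n = 0.75 × 469 × 380.13 × 4 × 1 = 534.8 kN.
Bearing (20 mm plate, F_u = 450 MPa): end bolts L_c = 50 − 24/2 = 38, R_n = min(1.2×38×20×450, 2.4×22×20×450) = 410.4 kN/bolt; interior L_c = 72 − 24 = 48, R_n = 475.2 kN/bolt. φR_n = 0.75 × (2×410.4 + 2×475.2) = 1328.4 kN.
Tension rupture (net): A_n = (245 − 2×26)×20 = 3860 mm² (U = 1.0, A_e = A_n). φR_n = 0.75 × 450 × 3860 = 1302.8 kN.
Tension yield (gross): A_g = 245×20 = 4900 mm². φR_n = 0.90 × 345 × 4900 = 1521.5 kN.
Governing: min(534.8, 1328.4, 1302.8, 1521.5) = 534.8 kN → bolt shear.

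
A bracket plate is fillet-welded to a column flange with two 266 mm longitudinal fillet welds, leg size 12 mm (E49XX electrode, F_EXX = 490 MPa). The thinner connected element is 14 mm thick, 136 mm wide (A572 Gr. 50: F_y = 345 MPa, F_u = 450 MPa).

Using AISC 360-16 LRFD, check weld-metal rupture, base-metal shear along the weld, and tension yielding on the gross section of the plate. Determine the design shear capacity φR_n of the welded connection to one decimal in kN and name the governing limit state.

Weld metal: throat = 0.707×12 = 8.484 mm, L = 2×266 = 532 mm. φR_n = 0.75 × 0.6 × 490 × 8.484 × 532 = 995.2 kN.
Base metal shear (14 mm plate): yield φR_n = 1.0×0.6×345×14×532 = 1541.7 kN; rupture φR_n = 0.75×0.6×450×14×532 = 1508.2 kN; take 1508.2 kN (rupture).
Tension yield (gross): A_g = 136×14 = 1904 mm². φR_n = 0.90 × 345 × 1904 = 591.2 kN.
Governing: min(995.2, 1508.2, 591.2) = 591.2 kN → gross-section yield.

591.2 kN (gross-section yield governs)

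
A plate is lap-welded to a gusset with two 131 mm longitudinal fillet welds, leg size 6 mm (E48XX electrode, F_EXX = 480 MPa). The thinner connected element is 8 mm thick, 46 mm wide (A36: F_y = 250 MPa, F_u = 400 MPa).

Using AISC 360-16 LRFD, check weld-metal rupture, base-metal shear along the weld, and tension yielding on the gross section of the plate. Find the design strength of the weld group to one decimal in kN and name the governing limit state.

Weld metal: throat = 0.707×6 = 4.242 mm, L = 2×131 = 262 mm. φR_n = 0.75 × 0.6 × 480 × 4.242 × 262 = 240.1 kN.
Base metal shear (8 mm plate): yield φR_n = 1.0×0.6×250×8×262 = 314.4 kN; rupture φR_n = 0.75×0.6×400×8×262 = 377.3 kN; take 314.4 kN (yield).
Tension yield (gross): A_g = 46×8 = 368 mm². φR_n = 0.90 × 250 × 368 = 82.8 kN.
Governing: min(240.1, 314.4, 82.8) = 82.8 kN → gross-section yield.

82.8 kN (gross-section yield governs)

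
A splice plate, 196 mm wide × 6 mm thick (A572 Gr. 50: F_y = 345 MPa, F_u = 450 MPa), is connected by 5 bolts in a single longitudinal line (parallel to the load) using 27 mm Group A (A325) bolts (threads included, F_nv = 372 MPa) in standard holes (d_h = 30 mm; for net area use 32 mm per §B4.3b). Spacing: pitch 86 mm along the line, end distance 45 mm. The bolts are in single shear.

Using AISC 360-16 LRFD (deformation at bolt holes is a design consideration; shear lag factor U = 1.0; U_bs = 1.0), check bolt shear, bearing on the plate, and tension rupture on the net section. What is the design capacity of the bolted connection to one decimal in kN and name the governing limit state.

332.1 kN (net-section rupture governs)

Bolt shear: A_b = π(27)²/4 = 572.56 mm². φR_n = 0.75 × 372 × 572.56 × 5 × 1 = 798.7 kN.
Bearing (6 mm plate, F_u = 450 MPa): end bolts L_c = 45 − 30/2 = 30, R_n = min(1.2×30×6×450, 2.4×27×6×450) = 97.2 kN/bolt; interior L_c = 86 − 30 = 56, R_n = 174.96 kN/bolt. φR_n = 0.75 × (1×97.2 + 4×174.96) = 597.8 kN.
Tension rupture (net): A_n = (196 − 1×32)×6 = 984 mm² (U = 1.0, A_e = A_n). φR_n = 0.75 × 450 × 984 = 332.1 kN.
Governing: min(798.7, 597.8, 332.1) = 332.1 kN → net-section rupture.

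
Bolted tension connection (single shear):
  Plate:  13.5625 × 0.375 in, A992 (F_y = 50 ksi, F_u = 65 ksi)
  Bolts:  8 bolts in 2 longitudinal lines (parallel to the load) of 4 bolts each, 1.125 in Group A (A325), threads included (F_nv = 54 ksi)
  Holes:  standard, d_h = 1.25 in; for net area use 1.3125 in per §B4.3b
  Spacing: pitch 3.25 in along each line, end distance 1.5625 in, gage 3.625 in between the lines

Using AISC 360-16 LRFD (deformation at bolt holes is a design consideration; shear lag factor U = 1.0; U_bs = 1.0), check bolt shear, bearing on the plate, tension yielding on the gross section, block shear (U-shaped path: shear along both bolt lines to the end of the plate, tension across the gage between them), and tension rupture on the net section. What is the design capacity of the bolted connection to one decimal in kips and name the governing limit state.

Bolt shear: A_b = π(1.125)²/4 = 0.99402 in². φR_n = 0.75 × 54 × 0.99402 × 8 × 1 = 322.1 kips.
Bearing (0.375 in plate, F_u = 65 ksi): end bolts L_c = 1.5625 − 1.25/2 = 0.9375, R_n = min(1.2×0.9375×0.375×65, 2.4×1.125×0.375×65) = 27.422 kips/bolt; interior L_c = 3.25 − 1.25 = 2, R_n = 58.5 kips/bolt. φR_n = 0.75 × (2×27.422 + 6×58.5) = 304.4 kips.
Tension yield (gross): A_g = 13.5625×0.375 = 5.0859 in². φR_n = 0.90 × 50 × 5.0859 = 228.9 kips.
Block shear: shear path 2×[1.5625+3×3.25] = 2×11.3125 in, A_gv = 8.4844, A_nv = 2×(11.3125 − 3.5×1.3125)×0.375 = 5.0391 in²; tension across gage: (3.625 − 1×1.3125)×0.375 = 0.86719 in². R_n = min(0.6×65×5.0391, 0.6×50×8.4844) + 1.0×65×0.86719 = min(196.52, 254.53) + 56.367 = 252.89 kips. φR_n = 0.75 × 252.89 = 189.7 kips.
Tension rupture (net): A_n = (13.5625 − 2×1.3125)×0.375 = 4.1016 in² (U = 1.0, A_e = A_n). φR_n = 0.75 × 65 × 4.1016 = 200.0 kips.
Governing: min(322.1, 304.4, 228.9, 189.7, 200.0) = 189.7 kips → block shear.

189.7 kips (block shear governs)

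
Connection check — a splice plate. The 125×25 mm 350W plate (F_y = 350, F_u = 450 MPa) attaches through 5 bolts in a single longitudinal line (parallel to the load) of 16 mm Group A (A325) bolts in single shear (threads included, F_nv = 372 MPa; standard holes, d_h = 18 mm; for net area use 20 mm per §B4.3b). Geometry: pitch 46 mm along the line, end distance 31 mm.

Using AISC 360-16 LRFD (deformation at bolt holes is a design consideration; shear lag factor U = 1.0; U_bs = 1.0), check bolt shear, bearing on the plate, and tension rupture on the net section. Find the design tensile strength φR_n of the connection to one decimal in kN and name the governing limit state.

Bolt shear: A_b = π(16)²/4 = 201.06 mm². φR_n = 0.75 × 372 × 201.06 × 5 × 1 = 280.5 kN.
Bearing (25 mm plate, F_u = 450 MPa): end bolts L_c = 31 − 18/2 = 22, R_n = min(1.2×22×25×450, 2.4×16×25×450) = 297 kN/bolt; interior L_c = 46 − 18 = 28, R_n = 378 kN/bolt. φR_n = 0.75 × (1×297 + 4×378) = 1356.8 kN.
Tension rupture (net): A_n = (125 − 1×20)×25 = 2625 mm² (U = 1.0, A_e = A_n). φR_n = 0.75 × 450 × 2625 = 885.9 kN.
Governing: min(280.5, 1356.8, 885.9) = 280.5 kN → bolt shear.

280.5 kN (bolt shear governs)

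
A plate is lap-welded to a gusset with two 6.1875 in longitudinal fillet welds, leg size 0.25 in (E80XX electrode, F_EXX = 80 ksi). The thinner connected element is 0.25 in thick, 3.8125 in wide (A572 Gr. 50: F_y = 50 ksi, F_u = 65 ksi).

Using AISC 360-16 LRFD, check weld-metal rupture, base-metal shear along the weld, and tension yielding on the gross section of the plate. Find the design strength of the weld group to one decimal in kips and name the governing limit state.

42.9 kips (gross-section yield governs)

Weld metal: throat = 0.707×0.25 = 0.17675 in, L = 2×6.1875 = 12.375 in. φR_n = 0.75 × 0.6 × 80 × 0.17675 × 12.375 = 78.7 kips.
Base metal shear (0.25 in plate): yield φR_n = 1.0×0.6×50×0.25×12.375 = 92.8 kips; rupture φR_n = 0.75×0.6×65×0.25×12.375 = 90.5 kips; take 90.5 kips (rupture).
Tension yield (gross): A_g = 3.8125×0.25 = 0.95313 in². φR_n = 0.90 × 50 × 0.95313 = 42.9 kips.
Governing: min(78.7, 90.5, 42.9) = 42.9 kips → gross-section yield.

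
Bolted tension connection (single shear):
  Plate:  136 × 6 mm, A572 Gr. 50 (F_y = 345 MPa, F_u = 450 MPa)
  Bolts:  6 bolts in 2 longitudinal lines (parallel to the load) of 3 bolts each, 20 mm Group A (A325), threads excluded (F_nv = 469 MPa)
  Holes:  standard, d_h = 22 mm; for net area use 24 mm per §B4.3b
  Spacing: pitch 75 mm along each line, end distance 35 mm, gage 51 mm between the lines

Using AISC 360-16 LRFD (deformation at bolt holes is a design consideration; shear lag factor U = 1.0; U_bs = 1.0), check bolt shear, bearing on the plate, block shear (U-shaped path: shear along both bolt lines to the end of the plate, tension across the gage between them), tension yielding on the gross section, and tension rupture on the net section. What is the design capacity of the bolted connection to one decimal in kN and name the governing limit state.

Bolt shear: A_b = π(20)²/4 = 314.16 mm². φR_n = 0.75 × 469 × 314.16 × 6 × 1 = 663.0 kN.
Bearing (6 mm plate, F_u = 450 MPa): end bolts L_c = 35 − 22/2 = 24, R_n = min(1.2×24×6×450, 2.4×20×6×450) = 77.76 kN/bolt; interior L_c = 75 − 22 = 53, R_n = 129.6 kN/bolt. φR_n = 0.75 × (2×77.76 + 4×129.6) = 505.4 kN.
Block shear: shear path 2×[35+2×75] = 2×185 mm, A_gv = 2220, A_nv = 2×(185 − 2.5×24)×6 = 1500 mm²; tension across gage: (51 − 1×24)×6 = 162 mm². R_n = min(0.6×450×1500, 0.6×345×2220) + 1.0×450×162 = min(405, 459.54) + 72.9 = 477.9 kN. φR_n = 0.75 × 477.9 = 358.4 kN.
Tension yield (gross): A_g = 136×6 = 816 mm². φR_n = 0.90 × 345 × 816 = 253.4 kN.
Tension rupture (net): A_n = (136 − 2×24)×6 = 528 mm² (U = 1.0, A_e = A_n). φR_n = 0.75 × 450 × 528 = 178.2 kN.
Governing: min(663.0, 505.4, 358.4, 253.4, 178.2) = 178.2 kN → net-section rupture.

178.2 kN (net-section rupture governs)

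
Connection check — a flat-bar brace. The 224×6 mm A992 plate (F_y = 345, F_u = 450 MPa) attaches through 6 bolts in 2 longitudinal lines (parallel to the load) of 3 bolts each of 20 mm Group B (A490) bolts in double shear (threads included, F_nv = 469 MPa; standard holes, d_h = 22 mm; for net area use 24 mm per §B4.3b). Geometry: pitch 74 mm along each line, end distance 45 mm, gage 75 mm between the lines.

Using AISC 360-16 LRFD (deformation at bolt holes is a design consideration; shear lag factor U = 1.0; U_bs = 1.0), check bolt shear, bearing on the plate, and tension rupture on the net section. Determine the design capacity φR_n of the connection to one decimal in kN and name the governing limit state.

Bolt shear: A_b = π(20)²/4 = 314.16 mm². φR_n = 0.75 × 469 × 314.16 × 6 × 2 = 1326.1 kN.
Bearing (6 mm plate, F_u = 450 MPa): end bolts L_c = 45 − 22/2 = 34, R_n = min(1.2×34×6×450, 2.4×20×6×450) = 110.16 kN/bolt; interior L_c = 74 − 22 = 52, R_n = 129.6 kN/bolt. φR_n = 0.75 × (2×110.16 + 4×129.6) = 554.0 kN.
Tension rupture (net): A_n = (224 − 2×24)×6 = 1056 mm² (U = 1.0, A_e = A_n). φR_n = 0.75 × 450 × 1056 = 356.4 kN.
Governing: min(1326.1, 554.0, 356.4) = 356.4 kN → net-section rupture.

356.4 kN (net-section rupture governs)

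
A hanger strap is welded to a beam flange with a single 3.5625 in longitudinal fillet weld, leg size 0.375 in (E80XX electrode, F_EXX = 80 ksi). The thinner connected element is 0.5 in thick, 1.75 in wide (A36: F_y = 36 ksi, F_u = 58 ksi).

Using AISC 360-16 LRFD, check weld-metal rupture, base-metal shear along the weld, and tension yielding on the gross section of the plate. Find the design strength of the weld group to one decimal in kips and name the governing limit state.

28.4 kips (gross-section yield governs)

Weld metal: throat = 0.707×0.375 = 0.26513 in, L = 3.5625 in. φR_n = 0.75 × 0.6 × 80 × 0.26513 × 3.5625 = 34.0 kips.
Base metal shear (0.5 in plate): yield φR_n = 1.0×0.6×36×0.5×3.5625 = 38.5 kips; rupture φR_n = 0.75×0.6×58×0.5×3.5625 = 46.5 kips; take 38.5 kips (yield).
Tension yield (gross): A_g = 1.75×0.5 = 0.875 in². φR_n = 0.90 × 36 × 0.875 = 28.4 kips.
Governing: min(34.0, 38.5, 28.4) = 28.4 kips → gross-section yield.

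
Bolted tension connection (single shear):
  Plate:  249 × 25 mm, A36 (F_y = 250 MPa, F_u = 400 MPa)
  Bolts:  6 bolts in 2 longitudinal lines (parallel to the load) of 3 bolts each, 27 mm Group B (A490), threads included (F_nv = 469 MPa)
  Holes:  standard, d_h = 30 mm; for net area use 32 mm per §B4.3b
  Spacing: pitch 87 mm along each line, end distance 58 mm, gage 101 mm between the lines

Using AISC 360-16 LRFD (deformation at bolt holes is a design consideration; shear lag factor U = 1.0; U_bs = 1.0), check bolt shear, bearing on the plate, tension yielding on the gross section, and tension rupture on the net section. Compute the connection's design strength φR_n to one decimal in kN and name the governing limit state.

1208.4 kN (bolt shear governs)

Bolt shear: A_b = π(27)²/4 = 572.56 mm². φR_n = 0.75 × 469 × 572.56 × 6 × 1 = 1208.4 kN.
Bearing (25 mm plate, F_u = 400 MPa): end bolts L_c = 58 − 30/2 = 43, R_n = min(1.2×43×25×400, 2.4×27×25×400) = 516 kN/bolt; interior L_c = 87 − 30 = 57, R_n = 648 kN/bolt. φR_n = 0.75 × (2×516 + 4×648) = 2718.0 kN.
Tension yield (gross): A_g = 249×25 = 6225 mm². φR_n = 0.90 × 250 × 6225 = 1400.6 kN.
Tension rupture (net): A_n = (249 − 2×32)×25 = 4625 mm² (U = 1.0, A_e = A_n). φR_n = 0.75 × 400 × 4625 = 1387.5 kN.
Governing: min(1208.4, 2718.0, 1400.6, 1387.5) = 1208.4 kN → bolt shear.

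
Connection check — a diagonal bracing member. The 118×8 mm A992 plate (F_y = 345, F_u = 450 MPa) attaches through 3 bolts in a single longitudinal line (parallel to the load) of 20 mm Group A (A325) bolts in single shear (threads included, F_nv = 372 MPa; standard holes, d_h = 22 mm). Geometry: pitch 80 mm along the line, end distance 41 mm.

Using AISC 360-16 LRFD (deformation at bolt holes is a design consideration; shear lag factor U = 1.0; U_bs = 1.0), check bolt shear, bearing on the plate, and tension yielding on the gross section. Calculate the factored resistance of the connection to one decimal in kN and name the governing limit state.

Bolt shear: A_b = π(20)²/4 = 314.16 mm². φR_n = 0.75 × 372 × 314.16 × 3 × 1 = 263.0 kN.
Bearing (8 mm plate, F_u = 450 MPa): end bolts L_c = 41 − 22/2 = 30, R_n = min(1.2×30×8×450, 2.4×20×8×450) = 129.6 kN/bolt; interior L_c = 80 − 22 = 58, R_n = 172.8 kN/bolt. φR_n = 0.75 × (1×129.6 + 2×172.8) = 356.4 kN.
Tension yield (gross): A_g = 118×8 = 944 mm². φR_n = 0.90 × 345 × 944 = 293.1 kN.
Governing: min(263.0, 356.4, 293.1) = 263.0 kN → bolt shear.

263.0 kN (bolt shear governs)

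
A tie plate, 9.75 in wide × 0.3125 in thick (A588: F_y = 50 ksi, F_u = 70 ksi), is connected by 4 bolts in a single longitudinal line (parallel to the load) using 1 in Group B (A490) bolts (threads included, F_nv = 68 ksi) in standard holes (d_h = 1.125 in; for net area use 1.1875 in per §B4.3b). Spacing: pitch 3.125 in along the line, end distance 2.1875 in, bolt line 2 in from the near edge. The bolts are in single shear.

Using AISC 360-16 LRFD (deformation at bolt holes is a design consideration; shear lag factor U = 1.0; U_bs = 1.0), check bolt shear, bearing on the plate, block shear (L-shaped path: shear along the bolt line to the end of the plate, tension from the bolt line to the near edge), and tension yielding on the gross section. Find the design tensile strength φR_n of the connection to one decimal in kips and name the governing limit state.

96.0 kips (block shear governs)

Bolt shear: A_b = π(1)²/4 = 0.7854 in². φR_n = 0.75 × 68 × 0.7854 × 4 × 1 = 160.2 kips.
Bearing (0.3125 in plate, F_u = 70 ksi): end bolts L_c = 2.1875 − 1.125/2 = 1.625, R_n = min(1.2×1.625×0.3125×70, 2.4×1×0.3125×70) = 42.656 kips/bolt; interior L_c = 3.125 − 1.125 = 2, R_n = 52.5 kips/bolt. φR_n = 0.75 × (1×42.656 + 3×52.5) = 150.1 kips.
Block shear: shear path 1×[2.1875+3×3.125] = 1×11.5625 in, A_gv = 3.6133, A_nv = 1×(11.5625 − 3.5×1.1875)×0.3125 = 2.3145 in²; tension to near edge: (2 − 0.5×1.1875)×0.3125 = 0.43945 in². R_n = min(0.6×70×2.3145, 0.6×50×3.6133) + 1.0×70×0.43945 = min(97.209, 108.4) + 30.762 = 127.97 kips. φR_n = 0.75 × 127.97 = 96.0 kips.
Tension yield (gross): A_g = 9.75×0.3125 = 3.0469 in². φR_n = 0.90 × 50 × 3.0469 = 137.1 kips.
Governing: min(160.2, 150.1, 96.0, 137.1) = 96.0 kips → block shear.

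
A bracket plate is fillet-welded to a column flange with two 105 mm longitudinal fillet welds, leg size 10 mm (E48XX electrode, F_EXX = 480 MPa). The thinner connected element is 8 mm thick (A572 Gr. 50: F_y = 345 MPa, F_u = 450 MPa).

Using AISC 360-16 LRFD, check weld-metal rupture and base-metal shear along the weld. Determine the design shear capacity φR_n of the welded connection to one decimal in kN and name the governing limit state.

Weld metal: throat = 0.707×10 = 7.07 mm, L = 2×105 = 210 mm. φR_n = 0.75 × 0.6 × 480 × 7.07 × 210 = 320.7 kN.
Base metal shear (8 mm plate): yield φR_n = 1.0×0.6×345×8×210 = 347.8 kN; rupture φR_n = 0.75×0.6×450×8×210 = 340.2 kN; take 340.2 kN (rupture).
Governing: min(320.7, 340.2) = 320.7 kN → weld metal.

320.7 kN (weld metal governs)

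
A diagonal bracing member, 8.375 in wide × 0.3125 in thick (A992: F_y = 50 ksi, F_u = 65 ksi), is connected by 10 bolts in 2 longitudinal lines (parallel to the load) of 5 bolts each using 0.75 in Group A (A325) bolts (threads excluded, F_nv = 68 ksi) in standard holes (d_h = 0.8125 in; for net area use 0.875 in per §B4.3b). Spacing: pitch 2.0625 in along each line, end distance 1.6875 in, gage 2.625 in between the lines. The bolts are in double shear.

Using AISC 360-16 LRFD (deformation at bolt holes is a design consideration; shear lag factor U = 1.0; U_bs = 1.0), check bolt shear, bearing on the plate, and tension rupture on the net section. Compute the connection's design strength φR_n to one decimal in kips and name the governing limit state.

Bolt shear: A_b = π(0.75)²/4 = 0.44179 in². φR_n = 0.75 × 68 × 0.44179 × 10 × 2 = 450.6 kips.
Bearing (0.3125 in plate, F_u = 65 ksi): end bolts L_c = 1.6875 − 0.8125/2 = 1.28125, R_n = min(1.2×1.28125×0.3125×65, 2.4×0.75×0.3125×65) = 31.23 kips/bolt; interior L_c = 2.0625 − 0.8125 = 1.25, R_n = 30.469 kips/bolt. φR_n = 0.75 × (2×31.23 + 8×30.469) = 229.7 kips.
Tension rupture (net): A_n = (8.375 − 2×0.875)×0.3125 = 2.0703 in² (U = 1.0, A_e = A_n). φR_n = 0.75 × 65 × 2.0703 = 100.9 kips.
Governing: min(450.6, 229.7, 100.9) = 100.9 kips → net-section rupture.

100.9 kips (net-section rupture governs)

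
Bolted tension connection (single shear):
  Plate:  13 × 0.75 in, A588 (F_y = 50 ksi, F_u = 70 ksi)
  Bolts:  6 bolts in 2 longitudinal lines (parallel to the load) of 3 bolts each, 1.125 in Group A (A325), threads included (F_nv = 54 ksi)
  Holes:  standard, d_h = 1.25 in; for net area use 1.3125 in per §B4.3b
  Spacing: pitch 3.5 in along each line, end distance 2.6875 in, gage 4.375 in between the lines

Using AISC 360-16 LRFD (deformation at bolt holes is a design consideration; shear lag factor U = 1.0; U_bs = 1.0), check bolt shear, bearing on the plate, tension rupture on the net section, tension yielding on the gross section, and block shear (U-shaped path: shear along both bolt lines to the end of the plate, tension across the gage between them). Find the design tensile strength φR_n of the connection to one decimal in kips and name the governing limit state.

Bolt shear: A_b = π(1.125)²/4 = 0.99402 in². φR_n = 0.75 × 54 × 0.99402 × 6 × 1 = 241.5 kips.
Bearing (0.75 in plate, F_u = 70 ksi): end bolts L_c = 2.6875 − 1.25/2 = 2.0625, R_n = min(1.2×2.0625×0.75×70, 2.4×1.125×0.75×70) = 129.94 kips/bolt; interior L_c = 3.5 − 1.25 = 2.25, R_n = 141.75 kips/bolt. φR_n = 0.75 × (2×129.94 + 4×141.75) = 620.2 kips.
Tension rupture (net): A_n = (13 − 2×1.3125)×0.75 = 7.7813 in² (U = 1.0, A_e = A_n). φR_n = 0.75 × 70 × 7.7813 = 408.5 kips.
Tension yield (gross): A_g = 13×0.75 = 9.75 in². φR_n = 0.90 × 50 × 9.75 = 438.8 kips.
Block shear: shear path 2×[2.6875+2×3.5] = 2×9.6875 in, A_gv = 14.531, A_nv = 2×(9.6875 − 2.5×1.3125)×0.75 = 9.6094 in²; tension across gage: (4.375 − 1×1.3125)×0.75 = 2.2969 in². R_n = min(0.6×70×9.6094, 0.6×50×14.531) + 1.0×70×2.2969 = min(403.59, 435.93) + 160.78 = 564.37 kips. φR_n = 0.75 × 564.37 = 423.3 kips.
Governing: min(241.5, 620.2, 408.5, 438.8, 423.3) = 241.5 kips → bolt shear.

241.5 kips (bolt shear governs)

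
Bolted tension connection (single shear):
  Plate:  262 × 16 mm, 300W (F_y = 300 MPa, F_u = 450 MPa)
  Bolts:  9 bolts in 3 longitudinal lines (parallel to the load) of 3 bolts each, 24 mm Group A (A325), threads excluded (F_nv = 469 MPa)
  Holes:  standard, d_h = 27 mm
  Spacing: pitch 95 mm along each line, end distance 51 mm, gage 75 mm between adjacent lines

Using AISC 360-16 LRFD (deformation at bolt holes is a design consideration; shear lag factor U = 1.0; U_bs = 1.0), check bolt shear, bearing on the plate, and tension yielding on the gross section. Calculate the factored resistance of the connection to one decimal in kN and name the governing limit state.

Bolt shear: A_b = π(24)²/4 = 452.39 mm². φR_n = 0.75 × 469 × 452.39 × 9 × 1 = 1432.2 kN.
Bearing (16 mm plate, F_u = 450 MPa): end bolts L_c = 51 − 27/2 = 37.5, R_n = min(1.2×37.5×16×450, 2.4×24×16×450) = 324 kN/bolt; interior L_c = 95 − 27 = 68, R_n = 414.72 kN/bolt. φR_n = 0.75 × (3×324 + 6×414.72) = 2595.2 kN.
Tension yield (gross): A_g = 262×16 = 4192 mm². φR_n = 0.90 × 300 × 4192 = 1131.8 kN.
Governing: min(1432.2, 2595.2, 1131.8) = 1131.8 kN → gross-section yield.

1131.8 kN (gross-section yield governs)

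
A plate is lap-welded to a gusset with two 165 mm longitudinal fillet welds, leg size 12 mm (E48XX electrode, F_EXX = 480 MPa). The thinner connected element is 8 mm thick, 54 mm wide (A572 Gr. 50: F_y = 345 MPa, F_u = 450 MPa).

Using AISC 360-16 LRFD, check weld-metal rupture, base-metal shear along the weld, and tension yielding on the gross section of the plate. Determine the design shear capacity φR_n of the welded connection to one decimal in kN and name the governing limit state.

134.1 kN (gross-section yield governs)

Weld metal: throat = 0.707×12 = 8.484 mm, L = 2×165 = 330 mm. φR_n = 0.75 × 0.6 × 480 × 8.484 × 330 = 604.7 kN.
Base metal shear (8 mm plate): yield φR_n = 1.0×0.6×345×8×330 = 546.5 kN; rupture φR_n = 0.75×0.6×450×8×330 = 534.6 kN; take 534.6 kN (rupture).
Tension yield (gross): A_g = 54×8 = 432 mm². φR_n = 0.90 × 345 × 432 = 134.1 kN.
Governing: min(604.7, 534.6, 134.1) = 134.1 kN → gross-section yield.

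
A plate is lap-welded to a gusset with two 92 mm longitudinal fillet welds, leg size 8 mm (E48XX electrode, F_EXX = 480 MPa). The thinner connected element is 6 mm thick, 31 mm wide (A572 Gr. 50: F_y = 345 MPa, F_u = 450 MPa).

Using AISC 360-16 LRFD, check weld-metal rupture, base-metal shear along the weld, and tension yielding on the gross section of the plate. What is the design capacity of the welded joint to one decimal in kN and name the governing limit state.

57.8 kN (gross-section yield governs)

Weld metal: throat = 0.707×8 = 5.656 mm, L = 2×92 = 184 mm. φR_n = 0.75 × 0.6 × 480 × 5.656 × 184 = 224.8 kN.
Base metal shear (6 mm plate): yield φR_n = 1.0×0.6×345×6×184 = 228.5 kN; rupture φR_n = 0.75×0.6×450×6×184 = 223.6 kN; take 223.6 kN (rupture).
Tension yield (gross): A_g = 31×6 = 186 mm². φR_n = 0.90 × 345 × 186 = 57.8 kN.
Governing: min(224.8, 223.6, 57.8) = 57.8 kN → gross-section yield.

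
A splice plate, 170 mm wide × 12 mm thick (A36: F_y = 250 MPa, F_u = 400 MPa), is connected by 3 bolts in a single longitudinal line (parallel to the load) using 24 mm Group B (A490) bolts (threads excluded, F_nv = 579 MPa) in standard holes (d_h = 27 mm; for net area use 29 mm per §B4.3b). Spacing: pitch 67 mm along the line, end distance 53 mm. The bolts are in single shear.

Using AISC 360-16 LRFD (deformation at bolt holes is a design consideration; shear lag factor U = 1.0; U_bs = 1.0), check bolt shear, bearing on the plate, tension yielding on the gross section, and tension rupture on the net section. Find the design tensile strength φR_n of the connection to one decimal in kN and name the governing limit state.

Bolt shear: A_b = π(24)²/4 = 452.39 mm². φR_n = 0.75 × 579 × 452.39 × 3 × 1 = 589.4 kN.
Bearing (12 mm plate, F_u = 400 MPa): end bolts L_c = 53 − 27/2 = 39.5, R_n = min(1.2×39.5×12×400, 2.4×24×12×400) = 227.52 kN/bolt; interior L_c = 67 − 27 = 40, R_n = 230.4 kN/bolt. φR_n = 0.75 × (1×227.52 + 2×230.4) = 516.2 kN.
Tension yield (gross): A_g = 170×12 = 2040 mm². φR_n = 0.90 × 250 × 2040 = 459.0 kN.
Tension rupture (net): A_n = (170 − 1×29)×12 = 1692 mm² (U = 1.0, A_e = A_n). φR_n = 0.75 × 400 × 1692 = 507.6 kN.
Governing: min(589.4, 516.2, 459.0, 507.6) = 459.0 kN → gross-section yield.

459.0 kN (gross-section yield governs)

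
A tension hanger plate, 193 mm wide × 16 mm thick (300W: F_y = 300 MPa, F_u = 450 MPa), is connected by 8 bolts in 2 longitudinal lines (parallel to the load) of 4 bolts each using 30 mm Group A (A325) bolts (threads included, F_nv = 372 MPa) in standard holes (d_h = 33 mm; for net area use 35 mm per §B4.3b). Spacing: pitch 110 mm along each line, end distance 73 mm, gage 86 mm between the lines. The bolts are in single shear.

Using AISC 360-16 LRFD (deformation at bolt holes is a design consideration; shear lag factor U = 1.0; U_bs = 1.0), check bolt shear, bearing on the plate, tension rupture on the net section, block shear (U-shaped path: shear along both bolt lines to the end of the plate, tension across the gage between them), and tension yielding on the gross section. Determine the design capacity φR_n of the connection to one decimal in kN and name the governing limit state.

664.2 kN (net-section rupture governs)

Bolt shear: A_b = π(30)²/4 = 706.86 mm². φR_n = 0.75 × 372 × 706.86 × 8 × 1 = 1577.7 kN.
Bearing (16 mm plate, F_u = 450 MPa): end bolts L_c = 73 − 33/2 = 56.5, R_n = min(1.2×56.5×16×450, 2.4×30×16×450) = 488.16 kN/bolt; interior L_c = 110 − 33 = 77, R_n = 518.4 kN/bolt. φR_n = 0.75 × (2×488.16 + 6×518.4) = 3065.0 kN.
Tension rupture (net): A_n = (193 − 2×35)×16 = 1968 mm² (U = 1.0, A_e = A_n). φR_n = 0.75 × 450 × 1968 = 664.2 kN.
Block shear: shear path 2×[73+3×110] = 2×403 mm, A_gv = 12896, A_nv = 2×(403 − 3.5×35)×16 = 8976 mm²; tension across gage: (86 − 1×35)×16 = 816 mm². R_n = min(0.6×450×8976, 0.6×300×12896) + 1.0×450×816 = min(2423.5, 2321.3) + 367.2 = 2688.5 kN. φR_n = 0.75 × 2688.5 = 2016.4 kN.
Tension yield (gross): A_g = 193×16 = 3088 mm². φR_n = 0.90 × 300 × 3088 = 833.8 kN.
Governing: min(1577.7, 3065.0, 664.2, 2016.4, 833.8) = 664.2 kN → net-section rupture.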